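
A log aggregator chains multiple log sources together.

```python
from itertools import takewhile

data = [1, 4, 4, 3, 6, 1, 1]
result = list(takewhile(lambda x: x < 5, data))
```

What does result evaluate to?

Step 1: takewhile stops at first element >= 5:
  1 < 5: take
  4 < 5: take
  4 < 5: take
  3 < 5: take
  6 >= 5: stop
Therefore result = [1, 4, 4, 3].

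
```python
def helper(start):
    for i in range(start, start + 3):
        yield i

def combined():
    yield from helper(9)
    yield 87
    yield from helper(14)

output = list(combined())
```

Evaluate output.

Step 1: combined() delegates to helper(9):
  yield 9
  yield 10
  yield 11
Step 2: yield 87
Step 3: Delegates to helper(14):
  yield 14
  yield 15
  yield 16
Therefore output = [9, 10, 11, 87, 14, 15, 16].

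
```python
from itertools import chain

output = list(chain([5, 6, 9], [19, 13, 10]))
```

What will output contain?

Step 1: chain() concatenates iterables: [5, 6, 9] + [19, 13, 10].
Therefore output = [5, 6, 9, 19, 13, 10].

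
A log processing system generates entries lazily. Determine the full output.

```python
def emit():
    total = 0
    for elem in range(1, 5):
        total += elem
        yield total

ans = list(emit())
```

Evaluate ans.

Step 1: Generator accumulates running sum:
  elem=1: total = 1, yield 1
  elem=2: total = 3, yield 3
  elem=3: total = 6, yield 6
  elem=4: total = 10, yield 10
Therefore ans = [1, 3, 6, 10].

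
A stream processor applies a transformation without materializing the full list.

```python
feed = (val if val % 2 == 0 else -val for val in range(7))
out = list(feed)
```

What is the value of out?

Step 1: For each val in range(7), yield val if even, else -val:
  val=0: even, yield 0
  val=1: odd, yield -1
  val=2: even, yield 2
  val=3: odd, yield -3
  val=4: even, yield 4
  val=5: odd, yield -5
  val=6: even, yield 6
Therefore out = [0, -1, 2, -3, 4, -5, 6].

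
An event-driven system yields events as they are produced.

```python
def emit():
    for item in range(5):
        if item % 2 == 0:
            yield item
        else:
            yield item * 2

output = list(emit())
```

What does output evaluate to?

Step 1: For each item in range(5), yield item if even, else item*2:
  item=0 (even): yield 0
  item=1 (odd): yield 1*2 = 2
  item=2 (even): yield 2
  item=3 (odd): yield 3*2 = 6
  item=4 (even): yield 4
Therefore output = [0, 2, 2, 6, 4].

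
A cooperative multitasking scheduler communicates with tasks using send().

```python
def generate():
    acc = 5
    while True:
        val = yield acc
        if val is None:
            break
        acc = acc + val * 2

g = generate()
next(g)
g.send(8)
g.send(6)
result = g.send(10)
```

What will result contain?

Step 1: next() -> yield acc=5.
Step 2: send(8) -> val=8, acc = 5 + 8*2 = 21, yield 21.
Step 3: send(6) -> val=6, acc = 21 + 6*2 = 33, yield 33.
Step 4: send(10) -> val=10, acc = 33 + 10*2 = 53, yield 53.
Therefore result = 53.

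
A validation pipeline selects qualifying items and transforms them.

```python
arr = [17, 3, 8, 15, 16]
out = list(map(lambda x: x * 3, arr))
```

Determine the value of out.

Step 1: Apply lambda x: x * 3 to each element:
  17 -> 51
  3 -> 9
  8 -> 24
  15 -> 45
  16 -> 48
Therefore out = [51, 9, 24, 45, 48].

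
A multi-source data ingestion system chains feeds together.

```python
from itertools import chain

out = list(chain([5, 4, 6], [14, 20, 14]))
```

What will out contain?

Step 1: chain() concatenates iterables: [5, 4, 6] + [14, 20, 14].
Therefore out = [5, 4, 6, 14, 20, 14].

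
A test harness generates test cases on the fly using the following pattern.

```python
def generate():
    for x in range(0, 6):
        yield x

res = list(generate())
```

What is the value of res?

Step 1: The generator yields each value from range(0, 6).
Step 2: list() consumes all yields: [0, 1, 2, 3, 4, 5].
Therefore res = [0, 1, 2, 3, 4, 5].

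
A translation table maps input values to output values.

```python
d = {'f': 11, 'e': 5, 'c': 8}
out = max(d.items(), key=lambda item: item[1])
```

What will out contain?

Step 1: Find item with maximum value:
  ('f', 11)
  ('e', 5)
  ('c', 8)
Step 2: Maximum value is 11 at key 'f'.
Therefore out = ('f', 11).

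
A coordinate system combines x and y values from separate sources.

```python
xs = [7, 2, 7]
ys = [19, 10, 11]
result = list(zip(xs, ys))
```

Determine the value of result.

Step 1: zip pairs elements at same index:
  Index 0: (7, 19)
  Index 1: (2, 10)
  Index 2: (7, 11)
Therefore result = [(7, 19), (2, 10), (7, 11)].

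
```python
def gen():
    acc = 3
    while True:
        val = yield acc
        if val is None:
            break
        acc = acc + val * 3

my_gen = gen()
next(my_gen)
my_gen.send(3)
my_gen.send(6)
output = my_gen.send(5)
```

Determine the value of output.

Step 1: next() -> yield acc=3.
Step 2: send(3) -> val=3, acc = 3 + 3*3 = 12, yield 12.
Step 3: send(6) -> val=6, acc = 12 + 6*3 = 30, yield 30.
Step 4: send(5) -> val=5, acc = 30 + 5*3 = 45, yield 45.
Therefore output = 45.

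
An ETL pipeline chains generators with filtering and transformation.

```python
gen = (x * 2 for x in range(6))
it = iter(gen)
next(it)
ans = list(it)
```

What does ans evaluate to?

Step 1: Generator produces [0, 2, 4, 6, 8, 10].
Step 2: next(it) consumes first element (0).
Step 3: list(it) collects remaining: [2, 4, 6, 8, 10].
Therefore ans = [2, 4, 6, 8, 10].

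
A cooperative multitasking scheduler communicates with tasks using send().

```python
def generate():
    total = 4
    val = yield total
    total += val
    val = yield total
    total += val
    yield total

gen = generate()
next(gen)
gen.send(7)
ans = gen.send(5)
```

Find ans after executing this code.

Step 1: next() -> yield total=4.
Step 2: send(7) -> val=7, total = 4+7 = 11, yield 11.
Step 3: send(5) -> val=5, total = 11+5 = 16, yield 16.
Therefore ans = 16.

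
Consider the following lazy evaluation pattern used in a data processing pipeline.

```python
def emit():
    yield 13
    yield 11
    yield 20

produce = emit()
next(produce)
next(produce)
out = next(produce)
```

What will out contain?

Step 1: emit() creates a generator.
Step 2: next(produce) yields 13 (consumed and discarded).
Step 3: next(produce) yields 11 (consumed and discarded).
Step 4: next(produce) yields 20, assigned to out.
Therefore out = 20.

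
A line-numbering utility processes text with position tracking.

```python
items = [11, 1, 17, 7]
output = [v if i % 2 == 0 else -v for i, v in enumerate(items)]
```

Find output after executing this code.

Step 1: For each (i, v), keep v if i is even, negate if odd:
  i=0 (even): keep 11
  i=1 (odd): negate to -1
  i=2 (even): keep 17
  i=3 (odd): negate to -7
Therefore output = [11, -1, 17, -7].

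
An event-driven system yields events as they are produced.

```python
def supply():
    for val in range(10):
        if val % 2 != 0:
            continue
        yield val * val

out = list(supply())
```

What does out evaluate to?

Step 1: Only yield val**2 when val is divisible by 2:
  val=0: 0 % 2 == 0, yield 0**2 = 0
  val=2: 2 % 2 == 0, yield 2**2 = 4
  val=4: 4 % 2 == 0, yield 4**2 = 16
  val=6: 6 % 2 == 0, yield 6**2 = 36
  val=8: 8 % 2 == 0, yield 8**2 = 64
Therefore out = [0, 4, 16, 36, 64].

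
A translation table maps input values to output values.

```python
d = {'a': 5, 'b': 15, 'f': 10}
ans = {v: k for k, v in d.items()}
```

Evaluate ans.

Step 1: Invert dict (swap keys and values):
  'a': 5 -> 5: 'a'
  'b': 15 -> 15: 'b'
  'f': 10 -> 10: 'f'
Therefore ans = {5: 'a', 15: 'b', 10: 'f'}.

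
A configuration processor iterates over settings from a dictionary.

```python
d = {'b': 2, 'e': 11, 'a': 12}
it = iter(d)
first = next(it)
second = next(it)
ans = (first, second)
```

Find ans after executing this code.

Step 1: iter(d) iterates over keys: ['b', 'e', 'a'].
Step 2: first = next(it) = 'b', second = next(it) = 'e'.
Therefore ans = ('b', 'e').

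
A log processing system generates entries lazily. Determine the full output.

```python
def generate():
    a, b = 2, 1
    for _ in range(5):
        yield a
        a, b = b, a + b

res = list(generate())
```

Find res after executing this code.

Step 1: Fibonacci-like sequence starting with a=2, b=1:
  Iteration 1: yield a=2, then a,b = 1,3
  Iteration 2: yield a=1, then a,b = 3,4
  Iteration 3: yield a=3, then a,b = 4,7
  Iteration 4: yield a=4, then a,b = 7,11
  Iteration 5: yield a=7, then a,b = 11,18
Therefore res = [2, 1, 3, 4, 7].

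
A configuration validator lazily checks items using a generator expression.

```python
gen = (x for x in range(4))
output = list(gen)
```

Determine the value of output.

Step 1: Generator expression iterates range(4): [0, 1, 2, 3].
Step 2: list() collects all values.
Therefore output = [0, 1, 2, 3].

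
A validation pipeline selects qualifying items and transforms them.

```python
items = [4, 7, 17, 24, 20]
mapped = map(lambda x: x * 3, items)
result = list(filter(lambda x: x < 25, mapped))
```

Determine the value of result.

Step 1: Map x * 3:
  4 -> 12
  7 -> 21
  17 -> 51
  24 -> 72
  20 -> 60
Step 2: Filter for < 25:
  12: kept
  21: kept
  51: removed
  72: removed
  60: removed
Therefore result = [12, 21].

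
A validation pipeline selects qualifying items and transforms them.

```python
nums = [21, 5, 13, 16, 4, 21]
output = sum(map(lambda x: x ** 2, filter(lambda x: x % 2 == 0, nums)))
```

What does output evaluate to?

Step 1: Filter even numbers from [21, 5, 13, 16, 4, 21]: [16, 4]
Step 2: Square each: [256, 16]
Step 3: Sum = 272.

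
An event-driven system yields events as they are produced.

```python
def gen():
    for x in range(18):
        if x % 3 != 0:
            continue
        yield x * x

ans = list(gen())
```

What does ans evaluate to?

Step 1: Only yield x**2 when x is divisible by 3:
  x=0: 0 % 3 == 0, yield 0**2 = 0
  x=3: 3 % 3 == 0, yield 3**2 = 9
  x=6: 6 % 3 == 0, yield 6**2 = 36
  x=9: 9 % 3 == 0, yield 9**2 = 81
  x=12: 12 % 3 == 0, yield 12**2 = 144
  x=15: 15 % 3 == 0, yield 15**2 = 225
Therefore ans = [0, 9, 36, 81, 144, 225].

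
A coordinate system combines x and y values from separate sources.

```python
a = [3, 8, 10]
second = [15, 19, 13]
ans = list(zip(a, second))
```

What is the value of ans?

Step 1: zip pairs elements at same index:
  Index 0: (3, 15)
  Index 1: (8, 19)
  Index 2: (10, 13)
Therefore ans = [(3, 15), (8, 19), (10, 13)].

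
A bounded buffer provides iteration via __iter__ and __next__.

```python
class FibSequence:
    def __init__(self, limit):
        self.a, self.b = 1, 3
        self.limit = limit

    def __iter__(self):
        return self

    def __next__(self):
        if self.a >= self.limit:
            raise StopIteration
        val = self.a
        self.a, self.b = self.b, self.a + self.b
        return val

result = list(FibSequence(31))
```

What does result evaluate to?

Step 1: Fibonacci-like sequence (a=1, b=3) until >= 31:
  Yield 1, then a,b = 3,4
  Yield 3, then a,b = 4,7
  Yield 4, then a,b = 7,11
  Yield 7, then a,b = 11,18
  Yield 11, then a,b = 18,29
  Yield 18, then a,b = 29,47
  Yield 29, then a,b = 47,76
Step 2: 47 >= 31, stop.
Therefore result = [1, 3, 4, 7, 11, 18, 29].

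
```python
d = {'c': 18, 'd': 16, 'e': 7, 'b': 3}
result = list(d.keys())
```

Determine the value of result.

Step 1: d.keys() returns the dictionary keys in insertion order.
Therefore result = ['c', 'd', 'e', 'b'].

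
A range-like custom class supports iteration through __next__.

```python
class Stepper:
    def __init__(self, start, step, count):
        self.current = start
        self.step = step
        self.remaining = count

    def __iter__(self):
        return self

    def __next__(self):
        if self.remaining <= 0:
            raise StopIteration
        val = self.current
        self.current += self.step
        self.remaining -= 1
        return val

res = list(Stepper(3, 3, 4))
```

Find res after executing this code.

Step 1: Stepper starts at 3, increments by 3, for 4 steps:
  Yield 3, then current += 3
  Yield 6, then current += 3
  Yield 9, then current += 3
  Yield 12, then current += 3
Therefore res = [3, 6, 9, 12].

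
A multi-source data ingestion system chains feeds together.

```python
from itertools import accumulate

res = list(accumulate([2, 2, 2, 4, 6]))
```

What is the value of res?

Step 1: accumulate computes running sums:
  + 2 = 2
  + 2 = 4
  + 2 = 6
  + 4 = 10
  + 6 = 16
Therefore res = [2, 4, 6, 10, 16].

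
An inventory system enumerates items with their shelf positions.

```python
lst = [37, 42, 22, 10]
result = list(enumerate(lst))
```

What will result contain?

Step 1: enumerate pairs each element with its index:
  (0, 37)
  (1, 42)
  (2, 22)
  (3, 10)
Therefore result = [(0, 37), (1, 42), (2, 22), (3, 10)].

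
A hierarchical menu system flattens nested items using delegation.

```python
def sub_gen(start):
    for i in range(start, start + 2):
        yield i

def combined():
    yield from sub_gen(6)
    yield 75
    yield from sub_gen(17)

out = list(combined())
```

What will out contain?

Step 1: combined() delegates to sub_gen(6):
  yield 6
  yield 7
Step 2: yield 75
Step 3: Delegates to sub_gen(17):
  yield 17
  yield 18
Therefore out = [6, 7, 75, 17, 18].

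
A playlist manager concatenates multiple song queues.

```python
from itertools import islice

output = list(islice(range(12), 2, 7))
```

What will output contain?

Step 1: islice(range(12), 2, 7) takes elements at indices [2, 7).
Step 2: Elements: [2, 3, 4, 5, 6].
Therefore output = [2, 3, 4, 5, 6].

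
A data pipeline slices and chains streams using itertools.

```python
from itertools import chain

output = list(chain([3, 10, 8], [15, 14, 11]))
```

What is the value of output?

Step 1: chain() concatenates iterables: [3, 10, 8] + [15, 14, 11].
Therefore output = [3, 10, 8, 15, 14, 11].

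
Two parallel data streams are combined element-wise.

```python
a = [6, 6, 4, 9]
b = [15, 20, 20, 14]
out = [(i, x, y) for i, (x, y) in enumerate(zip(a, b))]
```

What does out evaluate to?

Step 1: enumerate(zip(a, b)) gives index with paired elements:
  i=0: (6, 15)
  i=1: (6, 20)
  i=2: (4, 20)
  i=3: (9, 14)
Therefore out = [(0, 6, 15), (1, 6, 20), (2, 4, 20), (3, 9, 14)].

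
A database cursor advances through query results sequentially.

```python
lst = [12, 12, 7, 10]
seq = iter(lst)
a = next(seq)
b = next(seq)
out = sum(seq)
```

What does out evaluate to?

Step 1: Create iterator over [12, 12, 7, 10].
Step 2: a = next() = 12, b = next() = 12.
Step 3: sum() of remaining [7, 10] = 17.
Therefore out = 17.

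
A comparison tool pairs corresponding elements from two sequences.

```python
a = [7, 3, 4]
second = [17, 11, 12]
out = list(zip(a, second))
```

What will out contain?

Step 1: zip pairs elements at same index:
  Index 0: (7, 17)
  Index 1: (3, 11)
  Index 2: (4, 12)
Therefore out = [(7, 17), (3, 11), (4, 12)].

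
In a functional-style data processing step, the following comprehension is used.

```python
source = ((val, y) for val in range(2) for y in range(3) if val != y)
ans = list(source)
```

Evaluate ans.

Step 1: Nested generator over range(2) x range(3) where val != y:
  (0, 0): excluded (val == y)
  (0, 1): included
  (0, 2): included
  (1, 0): included
  (1, 1): excluded (val == y)
  (1, 2): included
Therefore ans = [(0, 1), (0, 2), (1, 0), (1, 2)].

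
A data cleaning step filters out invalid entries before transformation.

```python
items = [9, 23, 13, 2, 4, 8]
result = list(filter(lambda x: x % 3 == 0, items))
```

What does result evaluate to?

Step 1: Filter elements divisible by 3:
  9 % 3 = 0: kept
  23 % 3 = 2: removed
  13 % 3 = 1: removed
  2 % 3 = 2: removed
  4 % 3 = 1: removed
  8 % 3 = 2: removed
Therefore result = [9].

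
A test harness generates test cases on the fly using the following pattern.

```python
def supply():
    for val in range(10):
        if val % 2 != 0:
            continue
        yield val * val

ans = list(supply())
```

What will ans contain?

Step 1: Only yield val**2 when val is divisible by 2:
  val=0: 0 % 2 == 0, yield 0**2 = 0
  val=2: 2 % 2 == 0, yield 2**2 = 4
  val=4: 4 % 2 == 0, yield 4**2 = 16
  val=6: 6 % 2 == 0, yield 6**2 = 36
  val=8: 8 % 2 == 0, yield 8**2 = 64
Therefore ans = [0, 4, 16, 36, 64].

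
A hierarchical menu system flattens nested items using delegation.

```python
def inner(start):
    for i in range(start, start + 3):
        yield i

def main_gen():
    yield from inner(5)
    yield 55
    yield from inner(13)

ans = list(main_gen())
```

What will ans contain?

Step 1: main_gen() delegates to inner(5):
  yield 5
  yield 6
  yield 7
Step 2: yield 55
Step 3: Delegates to inner(13):
  yield 13
  yield 14
  yield 15
Therefore ans = [5, 6, 7, 55, 13, 14, 15].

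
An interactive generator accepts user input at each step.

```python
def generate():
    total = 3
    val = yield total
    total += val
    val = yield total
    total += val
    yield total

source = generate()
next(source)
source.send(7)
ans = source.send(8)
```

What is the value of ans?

Step 1: next() -> yield total=3.
Step 2: send(7) -> val=7, total = 3+7 = 10, yield 10.
Step 3: send(8) -> val=8, total = 10+8 = 18, yield 18.
Therefore ans = 18.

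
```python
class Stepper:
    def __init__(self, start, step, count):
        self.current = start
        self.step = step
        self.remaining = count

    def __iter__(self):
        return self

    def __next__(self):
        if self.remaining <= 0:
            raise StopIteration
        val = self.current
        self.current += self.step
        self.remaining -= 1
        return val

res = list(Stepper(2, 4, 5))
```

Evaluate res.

Step 1: Stepper starts at 2, increments by 4, for 5 steps:
  Yield 2, then current += 4
  Yield 6, then current += 4
  Yield 10, then current += 4
  Yield 14, then current += 4
  Yield 18, then current += 4
Therefore res = [2, 6, 10, 14, 18].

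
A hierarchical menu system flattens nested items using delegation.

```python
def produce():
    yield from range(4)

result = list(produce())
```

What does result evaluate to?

Step 1: yield from delegates to the iterable, yielding each element.
Step 2: Collected values: [0, 1, 2, 3].
Therefore result = [0, 1, 2, 3].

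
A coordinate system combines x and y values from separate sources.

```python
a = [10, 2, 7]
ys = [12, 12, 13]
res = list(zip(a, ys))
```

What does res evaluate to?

Step 1: zip pairs elements at same index:
  Index 0: (10, 12)
  Index 1: (2, 12)
  Index 2: (7, 13)
Therefore res = [(10, 12), (2, 12), (7, 13)].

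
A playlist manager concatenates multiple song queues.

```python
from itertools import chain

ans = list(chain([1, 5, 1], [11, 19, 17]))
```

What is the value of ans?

Step 1: chain() concatenates iterables: [1, 5, 1] + [11, 19, 17].
Therefore ans = [1, 5, 1, 11, 19, 17].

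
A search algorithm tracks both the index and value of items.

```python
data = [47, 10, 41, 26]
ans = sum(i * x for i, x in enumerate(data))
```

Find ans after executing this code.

Step 1: Compute i * x for each (i, x) in enumerate([47, 10, 41, 26]):
  i=0, x=47: 0*47 = 0
  i=1, x=10: 1*10 = 10
  i=2, x=41: 2*41 = 82
  i=3, x=26: 3*26 = 78
Step 2: sum = 0 + 10 + 82 + 78 = 170.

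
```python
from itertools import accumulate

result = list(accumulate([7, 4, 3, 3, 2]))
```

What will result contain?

Step 1: accumulate computes running sums:
  + 7 = 7
  + 4 = 11
  + 3 = 14
  + 3 = 17
  + 2 = 19
Therefore result = [7, 11, 14, 17, 19].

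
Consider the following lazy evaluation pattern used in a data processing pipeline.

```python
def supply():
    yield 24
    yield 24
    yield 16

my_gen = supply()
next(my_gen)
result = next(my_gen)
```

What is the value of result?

Step 1: supply() creates a generator.
Step 2: next(my_gen) yields 24 (consumed and discarded).
Step 3: next(my_gen) yields 24, assigned to result.
Therefore result = 24.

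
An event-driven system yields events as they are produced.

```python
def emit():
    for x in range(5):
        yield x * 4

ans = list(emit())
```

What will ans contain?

Step 1: For each x in range(5), yield x * 4:
  x=0: yield 0 * 4 = 0
  x=1: yield 1 * 4 = 4
  x=2: yield 2 * 4 = 8
  x=3: yield 3 * 4 = 12
  x=4: yield 4 * 4 = 16
Therefore ans = [0, 4, 8, 12, 16].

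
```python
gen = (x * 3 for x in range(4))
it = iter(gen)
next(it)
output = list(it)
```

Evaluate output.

Step 1: Generator produces [0, 3, 6, 9].
Step 2: next(it) consumes first element (0).
Step 3: list(it) collects remaining: [3, 6, 9].
Therefore output = [3, 6, 9].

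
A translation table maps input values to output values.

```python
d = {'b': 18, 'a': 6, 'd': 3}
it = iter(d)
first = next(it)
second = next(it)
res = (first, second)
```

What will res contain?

Step 1: iter(d) iterates over keys: ['b', 'a', 'd'].
Step 2: first = next(it) = 'b', second = next(it) = 'a'.
Therefore res = ('b', 'a').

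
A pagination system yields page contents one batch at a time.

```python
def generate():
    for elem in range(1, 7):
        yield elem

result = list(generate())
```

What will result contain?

Step 1: The generator yields each value from range(1, 7).
Step 2: list() consumes all yields: [1, 2, 3, 4, 5, 6].
Therefore result = [1, 2, 3, 4, 5, 6].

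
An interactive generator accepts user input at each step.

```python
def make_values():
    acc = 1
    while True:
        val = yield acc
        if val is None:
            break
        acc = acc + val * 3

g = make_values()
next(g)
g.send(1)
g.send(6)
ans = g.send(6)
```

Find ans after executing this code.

Step 1: next() -> yield acc=1.
Step 2: send(1) -> val=1, acc = 1 + 1*3 = 4, yield 4.
Step 3: send(6) -> val=6, acc = 4 + 6*3 = 22, yield 22.
Step 4: send(6) -> val=6, acc = 22 + 6*3 = 40, yield 40.
Therefore ans = 40.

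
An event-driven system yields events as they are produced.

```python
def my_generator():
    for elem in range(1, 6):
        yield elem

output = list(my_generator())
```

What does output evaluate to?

Step 1: The generator yields each value from range(1, 6).
Step 2: list() consumes all yields: [1, 2, 3, 4, 5].
Therefore output = [1, 2, 3, 4, 5].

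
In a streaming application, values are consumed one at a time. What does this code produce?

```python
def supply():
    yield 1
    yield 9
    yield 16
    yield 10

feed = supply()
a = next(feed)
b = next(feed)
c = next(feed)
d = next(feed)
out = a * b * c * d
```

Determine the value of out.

Step 1: Create generator and consume all values:
  a = next(feed) = 1
  b = next(feed) = 9
  c = next(feed) = 16
  d = next(feed) = 10
Step 2: out = 1 * 9 * 16 * 10 = 1440.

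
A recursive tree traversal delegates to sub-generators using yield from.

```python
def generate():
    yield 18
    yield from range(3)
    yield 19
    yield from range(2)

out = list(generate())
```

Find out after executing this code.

Step 1: Trace yields in order:
  yield 18
  yield 0
  yield 1
  yield 2
  yield 19
  yield 0
  yield 1
Therefore out = [18, 0, 1, 2, 19, 0, 1].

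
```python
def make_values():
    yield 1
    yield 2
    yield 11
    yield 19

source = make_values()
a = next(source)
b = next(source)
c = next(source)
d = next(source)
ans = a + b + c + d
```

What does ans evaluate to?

Step 1: Create generator and consume all values:
  a = next(source) = 1
  b = next(source) = 2
  c = next(source) = 11
  d = next(source) = 19
Step 2: ans = 1 + 2 + 11 + 19 = 33.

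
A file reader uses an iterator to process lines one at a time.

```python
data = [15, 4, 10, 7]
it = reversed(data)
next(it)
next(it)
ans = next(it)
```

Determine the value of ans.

Step 1: reversed([15, 4, 10, 7]) gives iterator: [7, 10, 4, 15].
Step 2: First next() = 7, second next() = 10.
Step 3: Third next() = 4.
Therefore ans = 4.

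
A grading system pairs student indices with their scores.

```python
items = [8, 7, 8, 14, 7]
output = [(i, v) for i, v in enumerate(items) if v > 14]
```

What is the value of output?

Step 1: Filter enumerate([8, 7, 8, 14, 7]) keeping v > 14:
  (0, 8): 8 <= 14, excluded
  (1, 7): 7 <= 14, excluded
  (2, 8): 8 <= 14, excluded
  (3, 14): 14 <= 14, excluded
  (4, 7): 7 <= 14, excluded
Therefore output = [].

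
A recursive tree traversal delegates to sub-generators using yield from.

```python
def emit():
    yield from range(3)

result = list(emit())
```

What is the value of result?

Step 1: yield from delegates to the iterable, yielding each element.
Step 2: Collected values: [0, 1, 2].
Therefore result = [0, 1, 2].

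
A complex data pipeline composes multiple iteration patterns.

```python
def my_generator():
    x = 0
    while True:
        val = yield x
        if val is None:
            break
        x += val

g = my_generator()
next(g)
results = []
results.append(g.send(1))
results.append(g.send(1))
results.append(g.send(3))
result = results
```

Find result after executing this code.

Step 1: next(g) -> yield 0.
Step 2: send(1) -> x = 1, yield 1.
Step 3: send(1) -> x = 2, yield 2.
Step 4: send(3) -> x = 5, yield 5.
Therefore result = [1, 2, 5].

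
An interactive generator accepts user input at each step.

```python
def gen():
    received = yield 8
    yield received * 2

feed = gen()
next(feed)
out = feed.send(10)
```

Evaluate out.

Step 1: next(feed) advances to first yield, producing 8.
Step 2: send(10) resumes, received = 10.
Step 3: yield received * 2 = 10 * 2 = 20.
Therefore out = 20.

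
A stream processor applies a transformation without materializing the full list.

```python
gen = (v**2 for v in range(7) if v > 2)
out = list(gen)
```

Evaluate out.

Step 1: For range(7), keep v > 2, then square:
  v=0: 0 <= 2, excluded
  v=1: 1 <= 2, excluded
  v=2: 2 <= 2, excluded
  v=3: 3 > 2, yield 3**2 = 9
  v=4: 4 > 2, yield 4**2 = 16
  v=5: 5 > 2, yield 5**2 = 25
  v=6: 6 > 2, yield 6**2 = 36
Therefore out = [9, 16, 25, 36].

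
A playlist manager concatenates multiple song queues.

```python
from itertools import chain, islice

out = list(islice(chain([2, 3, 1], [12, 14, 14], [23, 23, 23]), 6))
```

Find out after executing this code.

Step 1: chain([2, 3, 1], [12, 14, 14], [23, 23, 23]) = [2, 3, 1, 12, 14, 14, 23, 23, 23].
Step 2: islice takes first 6 elements: [2, 3, 1, 12, 14, 14].
Therefore out = [2, 3, 1, 12, 14, 14].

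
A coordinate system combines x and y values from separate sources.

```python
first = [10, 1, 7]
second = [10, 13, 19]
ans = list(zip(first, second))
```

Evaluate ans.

Step 1: zip pairs elements at same index:
  Index 0: (10, 10)
  Index 1: (1, 13)
  Index 2: (7, 19)
Therefore ans = [(10, 10), (1, 13), (7, 19)].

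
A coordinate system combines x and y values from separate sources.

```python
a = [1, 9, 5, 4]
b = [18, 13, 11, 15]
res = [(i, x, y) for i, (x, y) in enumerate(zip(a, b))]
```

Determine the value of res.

Step 1: enumerate(zip(a, b)) gives index with paired elements:
  i=0: (1, 18)
  i=1: (9, 13)
  i=2: (5, 11)
  i=3: (4, 15)
Therefore res = [(0, 1, 18), (1, 9, 13), (2, 5, 11), (3, 4, 15)].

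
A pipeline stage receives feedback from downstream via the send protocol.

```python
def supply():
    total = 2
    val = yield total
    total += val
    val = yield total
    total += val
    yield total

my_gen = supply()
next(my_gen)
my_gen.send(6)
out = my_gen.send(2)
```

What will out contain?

Step 1: next() -> yield total=2.
Step 2: send(6) -> val=6, total = 2+6 = 8, yield 8.
Step 3: send(2) -> val=2, total = 8+2 = 10, yield 10.
Therefore out = 10.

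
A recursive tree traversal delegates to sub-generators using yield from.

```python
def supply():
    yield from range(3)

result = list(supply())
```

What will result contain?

Step 1: yield from delegates to the iterable, yielding each element.
Step 2: Collected values: [0, 1, 2].
Therefore result = [0, 1, 2].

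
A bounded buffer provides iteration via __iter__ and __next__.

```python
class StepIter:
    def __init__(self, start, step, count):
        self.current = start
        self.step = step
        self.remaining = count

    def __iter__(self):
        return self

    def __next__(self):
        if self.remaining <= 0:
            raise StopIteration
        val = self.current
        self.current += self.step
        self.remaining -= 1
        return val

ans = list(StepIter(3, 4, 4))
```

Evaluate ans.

Step 1: StepIter starts at 3, increments by 4, for 4 steps:
  Yield 3, then current += 4
  Yield 7, then current += 4
  Yield 11, then current += 4
  Yield 15, then current += 4
Therefore ans = [3, 7, 11, 15].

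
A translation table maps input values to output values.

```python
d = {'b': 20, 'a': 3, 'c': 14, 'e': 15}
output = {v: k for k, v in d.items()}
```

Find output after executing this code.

Step 1: Invert dict (swap keys and values):
  'b': 20 -> 20: 'b'
  'a': 3 -> 3: 'a'
  'c': 14 -> 14: 'c'
  'e': 15 -> 15: 'e'
Therefore output = {20: 'b', 3: 'a', 14: 'c', 15: 'e'}.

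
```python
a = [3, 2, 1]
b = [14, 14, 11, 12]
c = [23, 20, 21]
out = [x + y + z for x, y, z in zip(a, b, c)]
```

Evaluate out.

Step 1: zip three lists (truncates to shortest, len=3):
  3 + 14 + 23 = 40
  2 + 14 + 20 = 36
  1 + 11 + 21 = 33
Therefore out = [40, 36, 33].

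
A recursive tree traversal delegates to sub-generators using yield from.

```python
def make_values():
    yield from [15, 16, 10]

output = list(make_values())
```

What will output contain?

Step 1: yield from delegates to the iterable, yielding each element.
Step 2: Collected values: [15, 16, 10].
Therefore output = [15, 16, 10].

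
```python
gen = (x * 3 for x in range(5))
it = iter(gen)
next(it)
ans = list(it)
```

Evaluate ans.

Step 1: Generator produces [0, 3, 6, 9, 12].
Step 2: next(it) consumes first element (0).
Step 3: list(it) collects remaining: [3, 6, 9, 12].
Therefore ans = [3, 6, 9, 12].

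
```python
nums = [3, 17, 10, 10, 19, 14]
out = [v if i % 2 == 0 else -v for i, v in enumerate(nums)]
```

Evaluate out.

Step 1: For each (i, v), keep v if i is even, negate if odd:
  i=0 (even): keep 3
  i=1 (odd): negate to -17
  i=2 (even): keep 10
  i=3 (odd): negate to -10
  i=4 (even): keep 19
  i=5 (odd): negate to -14
Therefore out = [3, -17, 10, -10, 19, -14].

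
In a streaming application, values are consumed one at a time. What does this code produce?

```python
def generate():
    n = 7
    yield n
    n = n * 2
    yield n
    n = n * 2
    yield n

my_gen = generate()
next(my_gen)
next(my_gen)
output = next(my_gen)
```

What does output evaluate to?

Step 1: Trace through generator execution:
  Yield 1: n starts at 7, yield 7
  Yield 2: n = 7 * 2 = 14, yield 14
  Yield 3: n = 14 * 2 = 28, yield 28
Step 2: First next() gets 7, second next() gets the second value, third next() yields 28.
Therefore output = 28.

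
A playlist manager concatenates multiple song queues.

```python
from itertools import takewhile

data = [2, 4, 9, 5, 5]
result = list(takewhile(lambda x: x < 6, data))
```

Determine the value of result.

Step 1: takewhile stops at first element >= 6:
  2 < 6: take
  4 < 6: take
  9 >= 6: stop
Therefore result = [2, 4].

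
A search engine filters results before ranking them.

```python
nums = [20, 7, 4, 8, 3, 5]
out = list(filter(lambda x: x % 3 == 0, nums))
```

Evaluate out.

Step 1: Filter elements divisible by 3:
  20 % 3 = 2: removed
  7 % 3 = 1: removed
  4 % 3 = 1: removed
  8 % 3 = 2: removed
  3 % 3 = 0: kept
  5 % 3 = 2: removed
Therefore out = [3].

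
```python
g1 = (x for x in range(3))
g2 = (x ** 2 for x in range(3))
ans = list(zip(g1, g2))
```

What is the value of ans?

Step 1: g1 produces [0, 1, 2].
Step 2: g2 produces [0, 1, 4].
Step 3: zip pairs them: [(0, 0), (1, 1), (2, 4)].
Therefore ans = [(0, 0), (1, 1), (2, 4)].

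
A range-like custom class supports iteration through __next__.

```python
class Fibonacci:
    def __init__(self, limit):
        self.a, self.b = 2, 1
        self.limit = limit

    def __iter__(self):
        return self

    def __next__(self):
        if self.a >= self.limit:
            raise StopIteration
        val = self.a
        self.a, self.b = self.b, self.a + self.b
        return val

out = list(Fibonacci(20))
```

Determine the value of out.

Step 1: Fibonacci-like sequence (a=2, b=1) until >= 20:
  Yield 2, then a,b = 1,3
  Yield 1, then a,b = 3,4
  Yield 3, then a,b = 4,7
  Yield 4, then a,b = 7,11
  Yield 7, then a,b = 11,18
  Yield 11, then a,b = 18,29
  Yield 18, then a,b = 29,47
Step 2: 29 >= 20, stop.
Therefore out = [2, 1, 3, 4, 7, 11, 18].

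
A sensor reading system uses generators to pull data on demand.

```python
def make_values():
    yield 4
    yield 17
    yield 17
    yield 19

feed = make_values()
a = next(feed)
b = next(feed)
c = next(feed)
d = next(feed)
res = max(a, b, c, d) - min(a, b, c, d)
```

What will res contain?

Step 1: Create generator and consume all values:
  a = next(feed) = 4
  b = next(feed) = 17
  c = next(feed) = 17
  d = next(feed) = 19
Step 2: max = 19, min = 4, res = 19 - 4 = 15.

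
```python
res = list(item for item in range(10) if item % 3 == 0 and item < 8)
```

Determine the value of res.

Step 1: Filter range(10) where item % 3 == 0 and item < 8:
  item=0: both conditions met, included
  item=1: excluded (1 % 3 != 0)
  item=2: excluded (2 % 3 != 0)
  item=3: both conditions met, included
  item=4: excluded (4 % 3 != 0)
  item=5: excluded (5 % 3 != 0)
  item=6: both conditions met, included
  item=7: excluded (7 % 3 != 0)
  item=8: excluded (8 % 3 != 0, 8 >= 8)
  item=9: excluded (9 >= 8)
Therefore res = [0, 3, 6].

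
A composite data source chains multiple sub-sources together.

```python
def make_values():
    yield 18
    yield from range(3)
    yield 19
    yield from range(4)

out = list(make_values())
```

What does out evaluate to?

Step 1: Trace yields in order:
  yield 18
  yield 0
  yield 1
  yield 2
  yield 19
  yield 0
  yield 1
  yield 2
  yield 3
Therefore out = [18, 0, 1, 2, 19, 0, 1, 2, 3].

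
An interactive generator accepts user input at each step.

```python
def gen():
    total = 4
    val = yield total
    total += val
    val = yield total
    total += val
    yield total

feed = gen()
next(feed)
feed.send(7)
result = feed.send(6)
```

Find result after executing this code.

Step 1: next() -> yield total=4.
Step 2: send(7) -> val=7, total = 4+7 = 11, yield 11.
Step 3: send(6) -> val=6, total = 11+6 = 17, yield 17.
Therefore result = 17.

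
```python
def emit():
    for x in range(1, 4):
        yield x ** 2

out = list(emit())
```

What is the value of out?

Step 1: For each x in range(1, 4), yield x**2:
  x=1: yield 1**2 = 1
  x=2: yield 2**2 = 4
  x=3: yield 3**2 = 9
Therefore out = [1, 4, 9].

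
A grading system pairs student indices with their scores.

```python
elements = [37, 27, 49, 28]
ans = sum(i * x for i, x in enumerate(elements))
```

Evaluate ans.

Step 1: Compute i * x for each (i, x) in enumerate([37, 27, 49, 28]):
  i=0, x=37: 0*37 = 0
  i=1, x=27: 1*27 = 27
  i=2, x=49: 2*49 = 98
  i=3, x=28: 3*28 = 84
Step 2: sum = 0 + 27 + 98 + 84 = 209.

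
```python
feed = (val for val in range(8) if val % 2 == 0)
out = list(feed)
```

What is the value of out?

Step 1: Filter range(8) keeping only even values:
  val=0: even, included
  val=1: odd, excluded
  val=2: even, included
  val=3: odd, excluded
  val=4: even, included
  val=5: odd, excluded
  val=6: even, included
  val=7: odd, excluded
Therefore out = [0, 2, 4, 6].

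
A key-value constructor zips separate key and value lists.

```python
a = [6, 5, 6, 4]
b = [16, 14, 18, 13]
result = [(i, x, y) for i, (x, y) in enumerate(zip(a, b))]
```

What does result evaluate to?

Step 1: enumerate(zip(a, b)) gives index with paired elements:
  i=0: (6, 16)
  i=1: (5, 14)
  i=2: (6, 18)
  i=3: (4, 13)
Therefore result = [(0, 6, 16), (1, 5, 14), (2, 6, 18), (3, 4, 13)].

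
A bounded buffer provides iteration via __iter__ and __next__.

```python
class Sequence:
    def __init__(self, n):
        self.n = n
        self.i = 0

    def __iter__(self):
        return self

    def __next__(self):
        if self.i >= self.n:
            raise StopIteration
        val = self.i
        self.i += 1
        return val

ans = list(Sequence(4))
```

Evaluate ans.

Step 1: Sequence(4) creates an iterator counting 0 to 3.
Step 2: list() consumes all values: [0, 1, 2, 3].
Therefore ans = [0, 1, 2, 3].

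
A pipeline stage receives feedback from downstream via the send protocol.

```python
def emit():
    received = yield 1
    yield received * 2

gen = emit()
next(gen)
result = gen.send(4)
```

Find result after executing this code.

Step 1: next(gen) advances to first yield, producing 1.
Step 2: send(4) resumes, received = 4.
Step 3: yield received * 2 = 4 * 2 = 8.
Therefore result = 8.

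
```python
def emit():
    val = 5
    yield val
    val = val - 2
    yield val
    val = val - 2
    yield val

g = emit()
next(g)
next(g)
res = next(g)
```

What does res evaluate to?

Step 1: Trace through generator execution:
  Yield 1: val starts at 5, yield 5
  Yield 2: val = 5 - 2 = 3, yield 3
  Yield 3: val = 3 - 2 = 1, yield 1
Step 2: First next() gets 5, second next() gets the second value, third next() yields 1.
Therefore res = 1.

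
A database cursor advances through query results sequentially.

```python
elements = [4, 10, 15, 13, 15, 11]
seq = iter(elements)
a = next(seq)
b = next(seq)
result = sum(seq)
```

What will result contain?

Step 1: Create iterator over [4, 10, 15, 13, 15, 11].
Step 2: a = next() = 4, b = next() = 10.
Step 3: sum() of remaining [15, 13, 15, 11] = 54.
Therefore result = 54.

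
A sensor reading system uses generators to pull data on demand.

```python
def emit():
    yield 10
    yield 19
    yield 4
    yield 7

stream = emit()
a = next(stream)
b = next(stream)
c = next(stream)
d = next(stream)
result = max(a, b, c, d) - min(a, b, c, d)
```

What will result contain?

Step 1: Create generator and consume all values:
  a = next(stream) = 10
  b = next(stream) = 19
  c = next(stream) = 4
  d = next(stream) = 7
Step 2: max = 19, min = 4, result = 19 - 4 = 15.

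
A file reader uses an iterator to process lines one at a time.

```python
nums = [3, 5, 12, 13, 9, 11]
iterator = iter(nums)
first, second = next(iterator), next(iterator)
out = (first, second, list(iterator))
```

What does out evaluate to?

Step 1: Create iterator over [3, 5, 12, 13, 9, 11].
Step 2: first = 3, second = 5.
Step 3: Remaining elements: [12, 13, 9, 11].
Therefore out = (3, 5, [12, 13, 9, 11]).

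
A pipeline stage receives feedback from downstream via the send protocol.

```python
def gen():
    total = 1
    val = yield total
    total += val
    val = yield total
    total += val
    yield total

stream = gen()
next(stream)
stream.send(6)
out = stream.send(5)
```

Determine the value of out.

Step 1: next() -> yield total=1.
Step 2: send(6) -> val=6, total = 1+6 = 7, yield 7.
Step 3: send(5) -> val=5, total = 7+5 = 12, yield 12.
Therefore out = 12.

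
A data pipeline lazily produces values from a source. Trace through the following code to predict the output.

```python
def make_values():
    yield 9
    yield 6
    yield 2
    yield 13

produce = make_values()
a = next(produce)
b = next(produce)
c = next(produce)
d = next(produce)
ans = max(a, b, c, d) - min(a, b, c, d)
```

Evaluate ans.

Step 1: Create generator and consume all values:
  a = next(produce) = 9
  b = next(produce) = 6
  c = next(produce) = 2
  d = next(produce) = 13
Step 2: max = 13, min = 2, ans = 13 - 2 = 11.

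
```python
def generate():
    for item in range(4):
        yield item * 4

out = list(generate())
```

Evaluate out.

Step 1: For each item in range(4), yield item * 4:
  item=0: yield 0 * 4 = 0
  item=1: yield 1 * 4 = 4
  item=2: yield 2 * 4 = 8
  item=3: yield 3 * 4 = 12
Therefore out = [0, 4, 8, 12].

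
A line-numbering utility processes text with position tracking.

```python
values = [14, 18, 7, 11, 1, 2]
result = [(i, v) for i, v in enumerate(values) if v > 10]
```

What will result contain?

Step 1: Filter enumerate([14, 18, 7, 11, 1, 2]) keeping v > 10:
  (0, 14): 14 > 10, included
  (1, 18): 18 > 10, included
  (2, 7): 7 <= 10, excluded
  (3, 11): 11 > 10, included
  (4, 1): 1 <= 10, excluded
  (5, 2): 2 <= 10, excluded
Therefore result = [(0, 14), (1, 18), (3, 11)].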